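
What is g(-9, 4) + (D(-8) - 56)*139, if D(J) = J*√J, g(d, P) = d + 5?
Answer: -7788 - 2224*I*√2 ≈ -7788.0 - 3145.2*I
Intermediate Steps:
g(d, P) = 5 + d
D(J) = J^(3/2)
g(-9, 4) + (D(-8) - 56)*139 = (5 - 9) + ((-8)^(3/2) - 56)*139 = -4 + (-16*I*√2 - 56)*139 = -4 + (-56 - 16*I*√2)*139 = -4 + (-7784 - 2224*I*√2) = -7788 - 2224*I*√2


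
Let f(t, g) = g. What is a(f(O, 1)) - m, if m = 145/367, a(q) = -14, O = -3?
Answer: -5283/367 ≈ -14.395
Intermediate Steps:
m = 145/367 (m = 145*(1/367) = 145/367 ≈ 0.39510)
a(f(O, 1)) - m = -14 - 1*145/367 = -14 - 145/367 = -5283/367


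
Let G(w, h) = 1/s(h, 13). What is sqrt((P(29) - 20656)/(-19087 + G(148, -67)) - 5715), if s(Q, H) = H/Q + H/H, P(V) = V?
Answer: 51*I*sqrt(2333458861517)/1030631 ≈ 75.59*I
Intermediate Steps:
s(Q, H) = 1 + H/Q (s(Q, H) = H/Q + 1 = 1 + H/Q)
G(w, h) = h/(13 + h) (G(w, h) = 1/((13 + h)/h) = h/(13 + h))
sqrt((P(29) - 20656)/(-19087 + G(148, -67)) - 5715) = sqrt((29 - 20656)/(-19087 - 67/(13 - 67)) - 5715) = sqrt(-20627/(-19087 - 67/(-54)) - 5715) = sqrt(-20627/(-19087 - 67*(-1/54)) - 5715) = sqrt(-20627/(-19087 + 67/54) - 5715) = sqrt(-20627/(-1030631/54) - 5715) = sqrt(-20627*(-54/1030631) - 5715) = sqrt(1113858/1030631 - 5715) = sqrt(-5888942307/1030631) = 51*I*sqrt(2333458861517)/1030631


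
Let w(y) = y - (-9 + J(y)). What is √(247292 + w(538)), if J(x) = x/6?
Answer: 4*√139359/3 ≈ 497.74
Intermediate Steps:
J(x) = x/6 (J(x) = x*(⅙) = x/6)
w(y) = 9 + 5*y/6 (w(y) = y - (-9 + y/6) = y + (9 - y/6) = 9 + 5*y/6)
√(247292 + w(538)) = √(247292 + (9 + (⅚)*538)) = √(247292 + (9 + 1345/3)) = √(247292 + 1372/3) = √(743248/3) = 4*√139359/3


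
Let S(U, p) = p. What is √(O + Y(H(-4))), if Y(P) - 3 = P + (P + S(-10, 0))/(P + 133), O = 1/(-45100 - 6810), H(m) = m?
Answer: I*√46232941286010/6696390 ≈ 1.0154*I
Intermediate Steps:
O = -1/51910 (O = 1/(-51910) = -1/51910 ≈ -1.9264e-5)
Y(P) = 3 + P + P/(133 + P) (Y(P) = 3 + (P + (P + 0)/(P + 133)) = 3 + (P + P/(133 + P)) = 3 + P + P/(133 + P))
√(O + Y(H(-4))) = √(-1/51910 + (399 + (-4)² + 137*(-4))/(133 - 4)) = √(-1/51910 + (399 + 16 - 548)/129) = √(-1/51910 + (1/129)*(-133)) = √(-1/51910 - 133/129) = √(-6904159/6696390) = I*√46232941286010/6696390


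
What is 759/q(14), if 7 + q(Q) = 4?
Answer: -253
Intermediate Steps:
q(Q) = -3 (q(Q) = -7 + 4 = -3)
759/q(14) = 759/(-3) = 759*(-⅓) = -253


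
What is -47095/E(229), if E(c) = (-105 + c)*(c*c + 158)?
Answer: -47095/6522276 ≈ -0.0072206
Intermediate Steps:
E(c) = (-105 + c)*(158 + c**2) (E(c) = (-105 + c)*(c**2 + 158) = (-105 + c)*(158 + c**2))
-47095/E(229) = -47095/(-16590 + 229**3 - 105*229**2 + 158*229) = -47095/(-16590 + 12008989 - 105*52441 + 36182) = -47095/(-16590 + 12008989 - 5506305 + 36182) = -47095/6522276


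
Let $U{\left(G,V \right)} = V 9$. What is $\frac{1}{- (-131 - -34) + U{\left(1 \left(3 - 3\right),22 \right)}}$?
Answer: $\frac{1}{295} \approx 0.0033898$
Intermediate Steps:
$U{\left(G,V \right)} = 9 V$
$\frac{1}{- (-131 - -34) + U{\left(1 \left(3 - 3\right),22 \right)}} = \frac{1}{- (-131 - -34) + 9 \cdot 22} = \frac{1}{- (-131 + 34) + 198} = \frac{1}{\left(-1\right) \left(-97\right) + 198} = \frac{1}{97 + 198} = \frac{1}{295}$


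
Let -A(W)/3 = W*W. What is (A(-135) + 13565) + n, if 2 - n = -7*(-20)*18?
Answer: -43628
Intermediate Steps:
n = -2518 (n = 2 - (-7*(-20))*18 = 2 - 140*18 = 2 - 1*2520 = 2 - 2520 = -2518)
A(W) = -3*W² (A(W) = -3*W*W = -3*W²)
(A(-135) + 13565) + n = (-3*(-135)² + 13565) - 2518 = (-3*18225 + 13565) - 2518 = (-54675 + 13565) - 2518 = -41110 - 2518 = -43628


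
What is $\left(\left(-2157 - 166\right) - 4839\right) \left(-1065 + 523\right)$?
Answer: $3881804$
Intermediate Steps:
$\left(\left(-2157 - 166\right) - 4839\right) \left(-1065 + 523\right) = \left(\left(-2157 - 166\right) - 4839\right) \left(-542\right) = \left(-2323 - 4839\right) \left(-542\right) = \left(-7162\right) \left(-542\right) = 3881804$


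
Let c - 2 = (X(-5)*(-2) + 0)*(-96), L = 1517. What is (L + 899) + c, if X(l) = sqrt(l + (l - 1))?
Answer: 2418 + 192*I*sqrt(11) ≈ 2418.0 + 636.79*I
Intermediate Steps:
X(l) = sqrt(-1 + 2*l) (X(l) = sqrt(l + (-1 + l)) = sqrt(-1 + 2*l))
c = 2 + 192*I*sqrt(11) (c = 2 + (sqrt(-1 + 2*(-5))*(-2) + 0)*(-96) = 2 + (sqrt(-1 - 10)*(-2) + 0)*(-96) = 2 + (sqrt(-11)*(-2) + 0)*(-96) = 2 + ((I*sqrt(11))*(-2) + 0)*(-96) = 2 + (-2*I*sqrt(11) + 0)*(-96) = 2 - 2*I*sqrt(11)*(-96) = 2 + 192*I*sqrt(11) ≈ 2.0 + 636.79*I)
(L + 899) + c = (1517 + 899) + (2 + 192*I*sqrt(11)) = 2416 + (2 + 192*I*sqrt(11)) = 2418 + 192*I*sqrt(11)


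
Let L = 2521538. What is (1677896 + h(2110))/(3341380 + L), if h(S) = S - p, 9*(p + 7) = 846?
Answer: 559973/1954306 ≈ 0.28653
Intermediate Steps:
p = 87 (p = -7 + (⅑)*846 = -7 + 94 = 87)
h(S) = -87 + S (h(S) = S - 1*87 = S - 87 = -87 + S)
(1677896 + h(2110))/(3341380 + L) = (1677896 + (-87 + 2110))/(3341380 + 2521538) = (1677896 + 2023)/5862918 = 1679919*(1/5862918) = 559973/1954306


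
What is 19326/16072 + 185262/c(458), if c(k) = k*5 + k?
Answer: 126276613/1840244 ≈ 68.620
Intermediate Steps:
c(k) = 6*k (c(k) = 5*k + k = 6*k)
19326/16072 + 185262/c(458) = 19326/16072 + 185262/((6*458)) = 19326*(1/16072) + 185262/2748 = 9663/8036 + 185262*(1/2748) = 9663/8036 + 30877/458 = 126276613/1840244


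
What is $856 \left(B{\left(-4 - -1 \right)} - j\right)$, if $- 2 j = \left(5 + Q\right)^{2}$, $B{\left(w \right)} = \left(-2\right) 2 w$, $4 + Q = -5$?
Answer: $17120$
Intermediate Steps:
$Q = -9$ ($Q = -4 - 5 = -9$)
$B{\left(w \right)} = - 4 w$
$j = -8$ ($j = - \frac{\left(5 - 9\right)^{2}}{2} = - \frac{\left(-4\right)^{2}}{2} = \left(- \frac{1}{2}\right) 16 = -8$)
$856 \left(B{\left(-4 - -1 \right)} - j\right) = 856 \left(- 4 \left(-4 - -1\right) - -8\right) = 856 \left(- 4 \left(-4 + 1\right) + 8\right) = 856 \left(\left(-4\right) \left(-3\right) + 8\right) = 856 \left(12 + 8\right) = 856 \cdot 20 = 17120$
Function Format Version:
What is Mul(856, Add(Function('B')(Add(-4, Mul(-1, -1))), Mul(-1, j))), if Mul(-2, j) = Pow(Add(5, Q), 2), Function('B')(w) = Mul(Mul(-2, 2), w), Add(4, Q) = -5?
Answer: 17120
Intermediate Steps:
Q = -9 (Q = Add(-4, -5) = -9)
Function('B')(w) = Mul(-4, w)
j = -8 (j = Mul(Rational(-1, 2), Pow(Add(5, -9), 2)) = Mul(Rational(-1, 2), Pow(-4, 2)) = Mul(Rational(-1, 2), 16) = -8)
Mul(856, Add(Function('B')(Add(-4, Mul(-1, -1))), Mul(-1, j))) = Mul(856, Add(Mul(-4, Add(-4, Mul(-1, -1))), Mul(-1, -8))) = Mul(856, Add(Mul(-4, Add(-4, 1)), 8)) = Mul(856, Add(Mul(-4, -3), 8)) = Mul(856, Add(12, 8)) = Mul(856, 20) = 17120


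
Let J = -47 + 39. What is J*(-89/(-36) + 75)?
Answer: -5578/9 ≈ -619.78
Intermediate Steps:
J = -8
J*(-89/(-36) + 75) = -8*(-89/(-36) + 75) = -8*(-89*(-1/36) + 75) = -8*(89/36 + 75) = -8*2789/36 = -5578/9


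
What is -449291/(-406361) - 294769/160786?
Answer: -47542922883/65337159746 ≈ -0.72766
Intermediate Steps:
-449291/(-406361) - 294769/160786 = -449291*(-1/406361) - 294769*1/160786 = 449291/406361 - 294769/160786 = -47542922883/65337159746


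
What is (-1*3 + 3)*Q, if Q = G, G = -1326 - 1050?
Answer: 0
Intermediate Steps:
G = -2376
Q = -2376
(-1*3 + 3)*Q = (-1*3 + 3)*(-2376) = (-3 + 3)*(-2376) = 0*(-2376) = 0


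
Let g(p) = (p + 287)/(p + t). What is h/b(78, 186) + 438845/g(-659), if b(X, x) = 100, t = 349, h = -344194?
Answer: 27169667/75 ≈ 3.6226e+5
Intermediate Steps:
g(p) = (287 + p)/(349 + p) (g(p) = (p + 287)/(p + 349) = (287 + p)/(349 + p))
h/b(78, 186) + 438845/g(-659) = -344194/100 + 438845/(((287 - 659)/(349 - 659))) = -344194*1/100 + 438845/((-372/(-310))) = -172097/50 + 438845/((-1/310*(-372))) = -172097/50 + 438845/(6/5) = -172097/50 + 438845*(5/6) = -172097/50 + 2194225/6 = 27169667/75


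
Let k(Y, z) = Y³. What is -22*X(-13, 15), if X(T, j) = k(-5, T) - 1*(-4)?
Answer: 2662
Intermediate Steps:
X(T, j) = -121 (X(T, j) = (-5)³ - 1*(-4) = -125 + 4 = -121)
-22*X(-13, 15) = -22*(-121) = 2662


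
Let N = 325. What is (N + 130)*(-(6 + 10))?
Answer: -7280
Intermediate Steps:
(N + 130)*(-(6 + 10)) = (325 + 130)*(-(6 + 10)) = 455*(-1*16) = 455*(-16) = -7280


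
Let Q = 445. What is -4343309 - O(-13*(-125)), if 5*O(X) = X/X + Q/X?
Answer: -7057877539/1625 ≈ -4.3433e+6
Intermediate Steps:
O(X) = ⅕ + 89/X (O(X) = (X/X + 445/X)/5 = (1 + 445/X)/5 = ⅕ + 89/X)
-4343309 - O(-13*(-125)) = -4343309 - (445 - 13*(-125))/(5*((-13*(-125)))) = -4343309 - (445 + 1625)/(5*1625) = -4343309 - 2070/(5*1625) = -4343309 - 1*414/1625 = -4343309 - 414/1625 = -7057877539/1625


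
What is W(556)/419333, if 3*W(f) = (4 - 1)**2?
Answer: 3/419333 ≈ 7.1542e-6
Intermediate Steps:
W(f) = 3 (W(f) = (4 - 1)**2/3 = (1/3)*3**2 = (1/3)*9 = 3)
W(556)/419333 = 3/419333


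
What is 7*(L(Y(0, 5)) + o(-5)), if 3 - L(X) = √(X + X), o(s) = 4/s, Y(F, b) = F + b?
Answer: 77/5 - 7*√10 ≈ -6.7359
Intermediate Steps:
L(X) = 3 - √2*√X (L(X) = 3 - √(X + X) = 3 - √(2*X) = 3 - √2*√X)
7*(L(Y(0, 5)) + o(-5)) = 7*((3 - √2*√(0 + 5)) + 4/(-5)) = 7*((3 - √2*√5) + 4*(-⅕)) = 7*((3 - √10) - ⅘) = 7*(11/5 - √10) = 77/5 - 7*√10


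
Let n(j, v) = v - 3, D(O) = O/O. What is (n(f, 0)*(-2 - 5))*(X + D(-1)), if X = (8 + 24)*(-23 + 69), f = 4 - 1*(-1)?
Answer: 30933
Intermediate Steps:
D(O) = 1
f = 5 (f = 4 + 1 = 5)
n(j, v) = -3 + v
X = 1472 (X = 32*46 = 1472)
(n(f, 0)*(-2 - 5))*(X + D(-1)) = ((-3 + 0)*(-2 - 5))*(1472 + 1) = -3*(-7)*1473 = 21*1473 = 30933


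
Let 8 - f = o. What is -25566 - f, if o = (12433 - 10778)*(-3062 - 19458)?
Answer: -37296174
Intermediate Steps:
o = -37270600 (o = 1655*(-22520) = -37270600)
f = 37270608 (f = 8 - 1*(-37270600) = 8 + 37270600 = 37270608)
-25566 - f = -25566 - 1*37270608 = -25566 - 37270608 = -37296174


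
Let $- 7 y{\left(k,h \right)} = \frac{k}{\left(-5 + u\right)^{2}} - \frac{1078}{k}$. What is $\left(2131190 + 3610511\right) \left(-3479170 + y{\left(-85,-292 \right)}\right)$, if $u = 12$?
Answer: $- \frac{83201551261548121}{4165} \approx -1.9976 \cdot 10^{13}$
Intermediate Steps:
$y{\left(k,h \right)} = \frac{154}{k} - \frac{k}{343}$ ($y{\left(k,h \right)} = - \frac{\frac{k}{\left(-5 + 12\right)^{2}} - \frac{1078}{k}}{7} = - \frac{\frac{k}{7^{2}} - \frac{1078}{k}}{7} = - \frac{\frac{k}{49} - \frac{1078}{k}}{7} = - \frac{- \frac{1078}{k} + \frac{k}{49}}{7} = \frac{154}{k} - \frac{k}{343}$)
$\left(2131190 + 3610511\right) \left(-3479170 + y{\left(-85,-292 \right)}\right) = \left(2131190 + 3610511\right) \left(-3479170 + \left(\frac{154}{-85} - - \frac{85}{343}\right)\right) = 5741701 \left(-3479170 + \left(154 \left(- \frac{1}{85}\right) + \frac{85}{343}\right)\right) = 5741701 \left(-3479170 + \left(- \frac{154}{85} + \frac{85}{343}\right)\right) = 5741701 \left(-3479170 - \frac{45597}{29155}\right) = 5741701 \left(- \frac{101435246947}{29155}\right) = - \frac{83201551261548121}{4165}$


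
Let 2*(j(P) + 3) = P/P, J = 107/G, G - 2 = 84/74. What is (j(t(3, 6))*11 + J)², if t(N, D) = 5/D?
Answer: 591361/13456 ≈ 43.948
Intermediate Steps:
G = 116/37 (G = 2 + 84/74 = 2 + 84*(1/74) = 2 + 42/37 = 116/37 ≈ 3.1351)
J = 3959/116 (J = 107/(116/37) = 107*(37/116) = 3959/116 ≈ 34.129)
j(P) = -5/2 (j(P) = -3 + (P/P)/2 = -3 + (½)*1 = -3 + ½ = -5/2)
(j(t(3, 6))*11 + J)² = (-5/2*11 + 3959/116)² = (-55/2 + 3959/116)² = (769/116)² = 591361/13456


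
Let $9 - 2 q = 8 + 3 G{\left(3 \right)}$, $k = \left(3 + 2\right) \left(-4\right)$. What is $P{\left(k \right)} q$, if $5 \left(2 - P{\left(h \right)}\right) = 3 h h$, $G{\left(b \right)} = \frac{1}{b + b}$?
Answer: $- \frac{119}{2} \approx -59.5$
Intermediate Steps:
$G{\left(b \right)} = \frac{1}{2 b}$
$k = -20$ ($k = 5 \left(-4\right) = -20$)
$P{\left(h \right)} = 2 - \frac{3 h^{2}}{5}$ ($P{\left(h \right)} = 2 - \frac{3 h h}{5} = 2 - \frac{3 h^{2}}{5}$)
$q = \frac{1}{4}$ ($q = \frac{9}{2} - \frac{8 + 3 \frac{1}{2 \cdot 3}}{2} = \frac{9}{2} - \frac{8 + 3 \cdot \frac{1}{2} \cdot \frac{1}{3}}{2} = \frac{9}{2} - \frac{8 + 3 \cdot \frac{1}{6}}{2} = \frac{9}{2} - \frac{8 + \frac{1}{2}}{2} = \frac{9}{2} - \frac{17}{4} = \frac{1}{4} \approx 0.25$)
$P{\left(k \right)} q = \left(2 - \frac{3 \left(-20\right)^{2}}{5}\right) \frac{1}{4} = \left(2 - 240\right) \frac{1}{4} = \left(-238\right) \frac{1}{4} = - \frac{119}{2}$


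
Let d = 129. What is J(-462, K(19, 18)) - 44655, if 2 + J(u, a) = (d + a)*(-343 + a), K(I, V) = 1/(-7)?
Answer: -4354797/49 ≈ -88873.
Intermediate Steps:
K(I, V) = -⅐
J(u, a) = -2 + (-343 + a)*(129 + a) (J(u, a) = -2 + (129 + a)*(-343 + a) = -2 + (-343 + a)*(129 + a))
J(-462, K(19, 18)) - 44655 = (-44249 + (-⅐)² - 214*(-⅐)) - 44655 = (-44249 + 1/49 + 214/7) - 44655 = -2166702/49 - 44655 = -4354797/49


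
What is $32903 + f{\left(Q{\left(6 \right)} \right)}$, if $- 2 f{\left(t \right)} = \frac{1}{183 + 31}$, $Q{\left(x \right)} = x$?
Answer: $\frac{14082483}{428} \approx 32903.0$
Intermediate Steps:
$f{\left(t \right)} = - \frac{1}{428}$ ($f{\left(t \right)} = - \frac{1}{2 \left(183 + 31\right)} = - \frac{1}{2 \cdot 214} = \left(- \frac{1}{2}\right) \frac{1}{214} = - \frac{1}{428}$)
$32903 + f{\left(Q{\left(6 \right)} \right)} = 32903 - \frac{1}{428} = \frac{14082483}{428}$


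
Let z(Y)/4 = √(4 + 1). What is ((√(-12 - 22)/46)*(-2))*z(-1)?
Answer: -4*I*√170/23 ≈ -2.2675*I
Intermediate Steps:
z(Y) = 4*√5 (z(Y) = 4*√(4 + 1) = 4*√5)
((√(-12 - 22)/46)*(-2))*z(-1) = ((√(-12 - 22)/46)*(-2))*(4*√5) = ((√(-34)*(1/46))*(-2))*(4*√5) = (((I*√34)*(1/46))*(-2))*(4*√5) = ((I*√34/46)*(-2))*(4*√5) = (-I*√34/23)*(4*√5) = -4*I*√170/23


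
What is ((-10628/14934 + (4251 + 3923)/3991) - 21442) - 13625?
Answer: -1044984721315/29800797 ≈ -35066.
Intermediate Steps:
((-10628/14934 + (4251 + 3923)/3991) - 21442) - 13625 = ((-10628*1/14934 + 8174*(1/3991)) - 21442) - 13625 = ((-5314/7467 + 8174/3991) - 21442) - 13625 = (39827084/29800797 - 21442) - 13625 = -638948862190/29800797 - 13625 = -1044984721315/29800797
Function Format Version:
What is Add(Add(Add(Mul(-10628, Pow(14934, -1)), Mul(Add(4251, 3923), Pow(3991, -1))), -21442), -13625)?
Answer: Rational(-1044984721315, 29800797) ≈ -35066.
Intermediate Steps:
Add(Add(Add(Mul(-10628, Pow(14934, -1)), Mul(Add(4251, 3923), Pow(3991, -1))), -21442), -13625) = Add(Add(Add(Mul(-10628, Rational(1, 14934)), Mul(8174, Rational(1, 3991))), -21442), -13625) = Add(Add(Add(Rational(-5314, 7467), Rational(8174, 3991)), -21442), -13625) = Add(Add(Rational(39827084, 29800797), -21442), -13625) = Add(Rational(-638948862190, 29800797), -13625) = Rational(-1044984721315, 29800797)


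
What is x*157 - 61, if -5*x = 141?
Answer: -22442/5 ≈ -4488.4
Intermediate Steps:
x = -141/5 (x = -⅕*141 = -141/5 ≈ -28.200)
x*157 - 61 = -141/5*157 - 61 = -22137/5 - 61 = -22442/5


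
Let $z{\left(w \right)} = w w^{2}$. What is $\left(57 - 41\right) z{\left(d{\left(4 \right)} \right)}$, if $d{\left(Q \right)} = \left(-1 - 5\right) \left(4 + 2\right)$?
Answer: $-746496$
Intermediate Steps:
$d{\left(Q \right)} = -36$ ($d{\left(Q \right)} = \left(-6\right) 6 = -36$)
$z{\left(w \right)} = w^{3}$
$\left(57 - 41\right) z{\left(d{\left(4 \right)} \right)} = \left(57 - 41\right) \left(-36\right)^{3} = 16 \left(-46656\right) = -746496$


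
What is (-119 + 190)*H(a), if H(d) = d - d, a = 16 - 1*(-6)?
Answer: 0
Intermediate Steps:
a = 22 (a = 16 + 6 = 22)
H(d) = 0
(-119 + 190)*H(a) = (-119 + 190)*0 = 71*0 = 0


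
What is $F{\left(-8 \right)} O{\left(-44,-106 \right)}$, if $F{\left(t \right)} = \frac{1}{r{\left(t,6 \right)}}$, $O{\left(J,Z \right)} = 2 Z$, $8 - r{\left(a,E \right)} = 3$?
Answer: $- \frac{212}{5} \approx -42.4$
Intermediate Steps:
$r{\left(a,E \right)} = 5$ ($r{\left(a,E \right)} = 8 - 3 = 5$)
$F{\left(t \right)} = \frac{1}{5}$
$F{\left(-8 \right)} O{\left(-44,-106 \right)} = \frac{2 \left(-106\right)}{5} = \frac{1}{5} \left(-212\right) = - \frac{212}{5}$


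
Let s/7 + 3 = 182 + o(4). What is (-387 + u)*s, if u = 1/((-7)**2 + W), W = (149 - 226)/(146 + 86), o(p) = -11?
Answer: -734056680/1613 ≈ -4.5509e+5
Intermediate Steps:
W = -77/232 ≈ -0.33190
s = 1176 (s = -21 + 7*(182 - 11) = -21 + 7*171 = -21 + 1197 = 1176)
u = 232/11291 (u = 1/((-7)**2 - 77/232) = 1/(49 - 77/232) = 1/(11291/232) = 232/11291 ≈ 0.020547)
(-387 + u)*s = (-387 + 232/11291)*1176 = -4369385/11291*1176 = -734056680/1613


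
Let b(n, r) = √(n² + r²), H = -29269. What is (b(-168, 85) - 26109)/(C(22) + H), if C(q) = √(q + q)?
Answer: 764184321/856674317 - 29269*√35449/856674317 - 2*√389939/856674317 + 52218*√11/856674317 ≈ 0.88580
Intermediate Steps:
C(q) = √2*√q (C(q) = √(2*q) = √2*√q)
(b(-168, 85) - 26109)/(C(22) + H) = (√((-168)² + 85²) - 26109)/(√2*√22 - 29269) = (√(28224 + 7225) - 26109)/(2*√11 - 29269) = (√35449 - 26109)/(-29269 + 2*√11) = (-26109 + √35449)/(-29269 + 2*√11)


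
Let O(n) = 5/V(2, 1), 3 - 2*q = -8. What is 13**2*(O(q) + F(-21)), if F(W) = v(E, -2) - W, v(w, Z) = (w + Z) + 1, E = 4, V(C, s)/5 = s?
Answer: 4225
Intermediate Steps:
q = 11/2 (q = 3/2 - 1/2*(-8) = 3/2 + 4 = 11/2 ≈ 5.5000)
V(C, s) = 5*s
v(w, Z) = 1 + Z + w (v(w, Z) = (Z + w) + 1 = 1 + Z + w)
F(W) = 3 - W (F(W) = (1 - 2 + 4) - W = 3 - W)
O(n) = 1 (O(n) = 5/(5*1) = 5/5 = (1/5)*5 = 1)
13**2*(O(q) + F(-21)) = 13**2*(1 + (3 - 1*(-21))) = 169*(1 + (3 + 21)) = 169*(1 + 24) = 169*25 = 4225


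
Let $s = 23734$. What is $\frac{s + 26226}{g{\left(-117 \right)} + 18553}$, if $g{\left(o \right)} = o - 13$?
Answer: $\frac{49960}{18423} \approx 2.7118$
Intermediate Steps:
$g{\left(o \right)} = -13 + o$
$\frac{s + 26226}{g{\left(-117 \right)} + 18553} = \frac{23734 + 26226}{\left(-13 - 117\right) + 18553} = \frac{49960}{-130 + 18553} = \frac{49960}{18423}$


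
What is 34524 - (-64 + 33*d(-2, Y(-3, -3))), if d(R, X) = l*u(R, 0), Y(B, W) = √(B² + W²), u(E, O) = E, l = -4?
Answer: 34324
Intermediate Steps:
d(R, X) = -4*R
34524 - (-64 + 33*d(-2, Y(-3, -3))) = 34524 - (-64 + 33*(-4*(-2))) = 34524 - (-64 + 33*8) = 34524 - (-64 + 264) = 34524 - 1*200 = 34524 - 200 = 34324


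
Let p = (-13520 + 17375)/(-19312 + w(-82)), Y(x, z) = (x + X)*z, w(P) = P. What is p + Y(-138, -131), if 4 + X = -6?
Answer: 376007017/19394 ≈ 19388.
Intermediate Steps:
X = -10 (X = -4 - 6 = -10)
Y(x, z) = z*(-10 + x) (Y(x, z) = (x - 10)*z = (-10 + x)*z = z*(-10 + x))
p = -3855/19394 (p = (-13520 + 17375)/(-19312 - 82) = 3855/(-19394) = 3855*(-1/19394) = -3855/19394 ≈ -0.19877)
p + Y(-138, -131) = -3855/19394 - 131*(-10 - 138) = -3855/19394 - 131*(-148) = -3855/19394 + 19388 = 376007017/19394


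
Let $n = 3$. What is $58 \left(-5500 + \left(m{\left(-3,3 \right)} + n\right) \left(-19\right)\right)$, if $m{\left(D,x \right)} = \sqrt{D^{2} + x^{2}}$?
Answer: $-322306 - 3306 \sqrt{2} \approx -3.2698 \cdot 10^{5}$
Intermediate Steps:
$58 \left(-5500 + \left(m{\left(-3,3 \right)} + n\right) \left(-19\right)\right) = 58 \left(-5500 + \left(\sqrt{\left(-3\right)^{2} + 3^{2}} + 3\right) \left(-19\right)\right) = 58 \left(-5500 + \left(\sqrt{9 + 9} + 3\right) \left(-19\right)\right) = 58 \left(-5500 + \left(\sqrt{18} + 3\right) \left(-19\right)\right) = 58 \left(-5500 + \left(3 \sqrt{2} + 3\right) \left(-19\right)\right) = 58 \left(-5500 + \left(3 + 3 \sqrt{2}\right) \left(-19\right)\right) = 58 \left(-5500 - \left(57 + 57 \sqrt{2}\right)\right) = 58 \left(-5557 - 57 \sqrt{2}\right) = -322306 - 3306 \sqrt{2}$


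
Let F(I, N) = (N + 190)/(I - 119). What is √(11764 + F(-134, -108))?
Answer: 3*√83664570/253 ≈ 108.46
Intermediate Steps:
F(I, N) = (190 + N)/(-119 + I)
√(11764 + F(-134, -108)) = √(11764 + (190 - 108)/(-119 - 134)) = √(11764 + 82/(-253)) = √(11764 - 1/253*82) = √(11764 - 82/253) = √(2976210/253) = 3*√83664570/253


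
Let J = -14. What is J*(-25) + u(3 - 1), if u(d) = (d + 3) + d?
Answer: 357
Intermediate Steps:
u(d) = 3 + 2*d (u(d) = (3 + d) + d = 3 + 2*d)
J*(-25) + u(3 - 1) = -14*(-25) + (3 + 2*(3 - 1)) = 350 + (3 + 2*2) = 350 + (3 + 4) = 350 + 7 = 357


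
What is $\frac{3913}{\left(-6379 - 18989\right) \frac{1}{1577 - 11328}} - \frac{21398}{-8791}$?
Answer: $\frac{47995608271}{31858584} \approx 1506.5$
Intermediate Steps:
$\frac{3913}{\left(-6379 - 18989\right) \frac{1}{1577 - 11328}} - \frac{21398}{-8791} = \frac{3913}{\left(-25368\right) \frac{1}{-9751}} - - \frac{21398}{8791} = \frac{3913}{\left(-25368\right) \left(- \frac{1}{9751}\right)} + \frac{21398}{8791} = \frac{3913}{\frac{3624}{1393}} + \frac{21398}{8791} = 3913 \cdot \frac{1393}{3624} + \frac{21398}{8791} = \frac{5450809}{3624} + \frac{21398}{8791} = \frac{47995608271}{31858584}$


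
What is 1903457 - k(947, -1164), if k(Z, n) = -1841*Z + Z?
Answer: 3645937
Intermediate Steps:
k(Z, n) = -1840*Z
1903457 - k(947, -1164) = 1903457 - (-1840)*947 = 1903457 - 1*(-1742480) = 1903457 + 1742480 = 3645937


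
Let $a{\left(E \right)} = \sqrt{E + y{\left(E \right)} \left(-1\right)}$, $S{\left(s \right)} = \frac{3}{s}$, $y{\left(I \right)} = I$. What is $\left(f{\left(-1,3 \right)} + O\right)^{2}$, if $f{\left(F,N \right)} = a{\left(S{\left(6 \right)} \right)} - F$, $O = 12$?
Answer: $169$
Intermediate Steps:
$a{\left(E \right)} = 0$ ($a{\left(E \right)} = \sqrt{E + E \left(-1\right)} = \sqrt{E - E} = \sqrt{0} = 0$)
$f{\left(F,N \right)} = - F$ ($f{\left(F,N \right)} = 0 - F = - F$)
$\left(f{\left(-1,3 \right)} + O\right)^{2} = \left(\left(-1\right) \left(-1\right) + 12\right)^{2} = \left(1 + 12\right)^{2} = 13^{2} = 169$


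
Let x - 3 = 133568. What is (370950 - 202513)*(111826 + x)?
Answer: 41333934489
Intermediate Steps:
x = 133571 (x = 3 + 133568 = 133571)
(370950 - 202513)*(111826 + x) = (370950 - 202513)*(111826 + 133571) = 168437*245397 = 41333934489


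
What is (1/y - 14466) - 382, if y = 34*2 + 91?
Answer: -2360831/159 ≈ -14848.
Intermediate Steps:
y = 159 (y = 68 + 91 = 159)
(1/y - 14466) - 382 = (1/159 - 14466) - 382 = -2300093/159 - 382 = -2360831/159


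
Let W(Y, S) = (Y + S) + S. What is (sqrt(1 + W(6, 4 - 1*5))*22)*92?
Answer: 2024*sqrt(5) ≈ 4525.8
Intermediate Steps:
W(Y, S) = Y + 2*S (W(Y, S) = (S + Y) + S = Y + 2*S)
(sqrt(1 + W(6, 4 - 1*5))*22)*92 = (sqrt(1 + (6 + 2*(4 - 1*5)))*22)*92 = (sqrt(1 + (6 + 2*(4 - 5)))*22)*92 = (sqrt(1 + (6 + 2*(-1)))*22)*92 = (sqrt(1 + (6 - 2))*22)*92 = (sqrt(1 + 4)*22)*92 = (sqrt(5)*22)*92 = (22*sqrt(5))*92 = 2024*sqrt(5)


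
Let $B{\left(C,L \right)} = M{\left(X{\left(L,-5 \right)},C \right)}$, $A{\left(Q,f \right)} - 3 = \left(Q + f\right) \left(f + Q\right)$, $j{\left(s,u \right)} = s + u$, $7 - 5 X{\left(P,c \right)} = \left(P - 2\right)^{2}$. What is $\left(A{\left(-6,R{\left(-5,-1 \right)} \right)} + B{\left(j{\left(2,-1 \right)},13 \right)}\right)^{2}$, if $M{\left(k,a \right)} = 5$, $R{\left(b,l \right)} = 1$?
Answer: $1089$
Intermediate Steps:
$X{\left(P,c \right)} = \frac{7}{5} - \frac{\left(-2 + P\right)^{2}}{5}$ ($X{\left(P,c \right)} = \frac{7}{5} - \frac{\left(P - 2\right)^{2}}{5} = \frac{7}{5} - \frac{\left(-2 + P\right)^{2}}{5}$)
$A{\left(Q,f \right)} = 3 + \left(Q + f\right)^{2}$ ($A{\left(Q,f \right)} = 3 + \left(Q + f\right) \left(f + Q\right) = 3 + \left(Q + f\right) \left(Q + f\right) = 3 + \left(Q + f\right)^{2}$)
$B{\left(C,L \right)} = 5$
$\left(A{\left(-6,R{\left(-5,-1 \right)} \right)} + B{\left(j{\left(2,-1 \right)},13 \right)}\right)^{2} = \left(\left(3 + \left(-6 + 1\right)^{2}\right) + 5\right)^{2} = \left(\left(3 + \left(-5\right)^{2}\right) + 5\right)^{2} = \left(\left(3 + 25\right) + 5\right)^{2} = \left(28 + 5\right)^{2} = 33^{2} = 1089$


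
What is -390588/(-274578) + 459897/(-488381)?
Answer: 10746359927/22349779703 ≈ 0.48083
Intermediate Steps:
-390588/(-274578) + 459897/(-488381) = -390588*(-1/274578) + 459897*(-1/488381) = 65098/45763 - 459897/488381 = 10746359927/22349779703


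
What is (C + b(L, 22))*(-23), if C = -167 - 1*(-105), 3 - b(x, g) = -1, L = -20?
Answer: 1334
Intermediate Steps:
b(x, g) = 4 (b(x, g) = 3 - 1*(-1) = 3 + 1 = 4)
C = -62 (C = -167 + 105 = -62)
(C + b(L, 22))*(-23) = (-62 + 4)*(-23) = -58*(-23) = 1334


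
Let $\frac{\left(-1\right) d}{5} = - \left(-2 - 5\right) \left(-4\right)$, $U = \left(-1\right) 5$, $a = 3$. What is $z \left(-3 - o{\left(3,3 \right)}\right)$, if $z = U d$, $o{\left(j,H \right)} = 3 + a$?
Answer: $6300$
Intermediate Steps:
$U = -5$
$o{\left(j,H \right)} = 6$ ($o{\left(j,H \right)} = 3 + 3 = 6$)
$d = 140$ ($d = - 5 \left(- \left(-2 - 5\right) \left(-4\right)\right) = - 5 \left(- \left(-7\right) \left(-4\right)\right) = - 5 \left(\left(-1\right) 28\right) = \left(-5\right) \left(-28\right) = 140$)
$z = -700$ ($z = \left(-5\right) 140 = -700$)
$z \left(-3 - o{\left(3,3 \right)}\right) = - 700 \left(-3 - 6\right) = \left(-700\right) \left(-9\right) = 6300$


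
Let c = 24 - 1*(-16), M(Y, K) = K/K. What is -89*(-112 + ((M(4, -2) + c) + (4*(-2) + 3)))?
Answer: 6764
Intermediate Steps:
M(Y, K) = 1
c = 40 (c = 24 + 16 = 40)
-89*(-112 + ((M(4, -2) + c) + (4*(-2) + 3))) = -89*(-112 + ((1 + 40) + (4*(-2) + 3))) = -89*(-112 + (41 + (-8 + 3))) = -89*(-112 + (41 - 5)) = -89*(-112 + 36) = -89*(-76) = 6764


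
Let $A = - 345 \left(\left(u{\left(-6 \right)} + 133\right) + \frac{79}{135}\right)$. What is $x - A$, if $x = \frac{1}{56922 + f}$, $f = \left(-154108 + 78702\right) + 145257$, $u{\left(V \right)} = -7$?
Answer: $\frac{49827747340}{1140957} \approx 43672.0$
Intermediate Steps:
$f = 69851$ ($f = -75406 + 145257 = 69851$)
$x = \frac{1}{126773}$ ($x = \frac{1}{56922 + 69851} = \frac{1}{126773} \approx 7.8881 \cdot 10^{-6}$)
$A = - \frac{393047}{9}$ ($A = - 345 \left(\left(-7 + 133\right) + \frac{79}{135}\right) = - 345 \left(126 + 79 \cdot \frac{1}{135}\right) = - 345 \left(126 + \frac{79}{135}\right) = \left(-345\right) \frac{17089}{135} = - \frac{393047}{9} \approx -43672.0$)
$x - A = \frac{1}{126773} - - \frac{393047}{9} = \frac{1}{126773} + \frac{393047}{9} = \frac{49827747340}{1140957}$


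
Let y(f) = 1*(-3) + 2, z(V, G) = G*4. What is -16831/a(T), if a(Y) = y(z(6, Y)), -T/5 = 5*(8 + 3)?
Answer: 16831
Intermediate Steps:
z(V, G) = 4*G
y(f) = -1 (y(f) = -3 + 2 = -1)
T = -275 (T = -25*(8 + 3) = -25*11 = -5*55 = -275)
a(Y) = -1
-16831/a(T) = -16831/(-1) = -16831*(-1) = 16831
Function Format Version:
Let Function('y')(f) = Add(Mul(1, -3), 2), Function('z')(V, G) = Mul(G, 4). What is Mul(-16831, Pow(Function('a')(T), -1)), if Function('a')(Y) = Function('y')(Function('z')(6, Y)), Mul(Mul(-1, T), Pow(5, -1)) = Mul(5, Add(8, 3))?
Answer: 16831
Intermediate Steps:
Function('z')(V, G) = Mul(4, G)
Function('y')(f) = -1 (Function('y')(f) = Add(-3, 2) = -1)
T = -275 (T = Mul(-5, Mul(5, Add(8, 3))) = Mul(-5, Mul(5, 11)) = Mul(-5, 55) = -275)
Function('a')(Y) = -1
Mul(-16831, Pow(Function('a')(T), -1)) = Mul(-16831, Pow(-1, -1)) = Mul(-16831, -1) = 16831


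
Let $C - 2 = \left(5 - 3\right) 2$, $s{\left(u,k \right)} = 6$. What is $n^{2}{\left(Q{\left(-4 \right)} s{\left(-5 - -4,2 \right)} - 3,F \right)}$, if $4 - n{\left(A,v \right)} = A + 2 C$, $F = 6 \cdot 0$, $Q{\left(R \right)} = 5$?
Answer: $1225$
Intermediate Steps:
$C = 6$ ($C = 2 + \left(5 - 3\right) 2 = 2 + 2 \cdot 2 = 2 + 4 = 6$)
$F = 0$
$n{\left(A,v \right)} = -8 - A$ ($n{\left(A,v \right)} = 4 - \left(A + 2 \cdot 6\right) = 4 - \left(A + 12\right) = 4 - \left(12 + A\right) = -8 - A$)
$n^{2}{\left(Q{\left(-4 \right)} s{\left(-5 - -4,2 \right)} - 3,F \right)} = \left(-8 - \left(5 \cdot 6 - 3\right)\right)^{2} = \left(-8 - \left(30 - 3\right)\right)^{2} = \left(-8 - 27\right)^{2} = \left(-35\right)^{2} = 1225$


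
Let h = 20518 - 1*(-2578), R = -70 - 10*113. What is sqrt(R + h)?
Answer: 2*sqrt(5474) ≈ 147.97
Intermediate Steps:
R = -1200 (R = -70 - 1130 = -1200)
h = 23096 (h = 20518 + 2578 = 23096)
sqrt(R + h) = sqrt(-1200 + 23096) = sqrt(21896) = 2*sqrt(5474)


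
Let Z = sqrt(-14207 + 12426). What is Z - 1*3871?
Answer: -3871 + I*sqrt(1781) ≈ -3871.0 + 42.202*I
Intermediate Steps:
Z = I*sqrt(1781) (Z = sqrt(-1781) = I*sqrt(1781) ≈ 42.202*I)
Z - 1*3871 = I*sqrt(1781) - 1*3871 = I*sqrt(1781) - 3871 = -3871 + I*sqrt(1781)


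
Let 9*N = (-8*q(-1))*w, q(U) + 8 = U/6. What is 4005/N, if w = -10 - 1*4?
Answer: -108135/2744 ≈ -39.408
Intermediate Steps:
q(U) = -8 + U/6
w = -14 (w = -10 - 4 = -14)
N = -2744/27 (N = (-8*(-8 + (⅙)*(-1))*(-14))/9 = (-8*(-8 - ⅙)*(-14))/9 = (-8*(-49/6)*(-14))/9 = ((196/3)*(-14))/9 = (⅑)*(-2744/3) = -2744/27 ≈ -101.63)
4005/N = 4005/(-2744/27) = 4005*(-27/2744) = -108135/2744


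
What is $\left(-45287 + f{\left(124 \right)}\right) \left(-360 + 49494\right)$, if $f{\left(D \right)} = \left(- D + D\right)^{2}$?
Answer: $-2225131458$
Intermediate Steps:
$f{\left(D \right)} = 0$ ($f{\left(D \right)} = 0^{2} = 0$)
$\left(-45287 + f{\left(124 \right)}\right) \left(-360 + 49494\right) = \left(-45287 + 0\right) \left(-360 + 49494\right) = \left(-45287\right) 49134 = -2225131458$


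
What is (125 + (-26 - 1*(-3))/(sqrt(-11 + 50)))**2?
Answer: 609904/39 - 5750*sqrt(39)/39 ≈ 14718.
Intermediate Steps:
(125 + (-26 - 1*(-3))/(sqrt(-11 + 50)))**2 = (125 + (-26 + 3)/(sqrt(39)))**2 = (125 - 23*sqrt(39)/39)**2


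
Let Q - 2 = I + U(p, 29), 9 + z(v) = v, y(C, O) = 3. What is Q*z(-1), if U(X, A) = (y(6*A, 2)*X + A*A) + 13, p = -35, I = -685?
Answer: -660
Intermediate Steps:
U(X, A) = 13 + A**2 + 3*X (U(X, A) = (3*X + A*A) + 13 = (3*X + A**2) + 13 = (A**2 + 3*X) + 13 = 13 + A**2 + 3*X)
z(v) = -9 + v
Q = 66 (Q = 2 + (-685 + (13 + 29**2 + 3*(-35))) = 2 + (-685 + (13 + 841 - 105)) = 2 + (-685 + 749) = 2 + 64 = 66)
Q*z(-1) = 66*(-9 - 1) = 66*(-10) = -660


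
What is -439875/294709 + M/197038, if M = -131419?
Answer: -125402452321/58068871942 ≈ -2.1595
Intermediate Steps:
-439875/294709 + M/197038 = -439875/294709 - 131419/197038 = -125402452321/58068871942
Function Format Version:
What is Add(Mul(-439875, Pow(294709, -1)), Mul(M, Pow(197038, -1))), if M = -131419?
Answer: Rational(-125402452321, 58068871942) ≈ -2.1595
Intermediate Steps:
Add(Mul(-439875, Pow(294709, -1)), Mul(M, Pow(197038, -1))) = Add(Mul(-439875, Pow(294709, -1)), Mul(-131419, Pow(197038, -1))) = Add(Mul(-439875, Rational(1, 294709)), Mul(-131419, Rational(1, 197038))) = Add(Rational(-439875, 294709), Rational(-131419, 197038)) = Rational(-125402452321, 58068871942)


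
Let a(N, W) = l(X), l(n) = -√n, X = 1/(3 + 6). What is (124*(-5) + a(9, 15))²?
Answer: 3463321/9 ≈ 3.8481e+5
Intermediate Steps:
X = ⅑ (X = 1/9 = ⅑ ≈ 0.11111)
a(N, W) = -⅓ (a(N, W) = -√(⅑) = -1*⅓ = -⅓)
(124*(-5) + a(9, 15))² = (124*(-5) - ⅓)² = (-620 - ⅓)² = (-1861/3)² = 3463321/9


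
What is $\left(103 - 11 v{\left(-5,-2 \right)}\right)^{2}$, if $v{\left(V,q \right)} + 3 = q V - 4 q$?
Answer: $3844$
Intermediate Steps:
$v{\left(V,q \right)} = -3 - 4 q + V q$ ($v{\left(V,q \right)} = -3 + \left(q V - 4 q\right) = -3 + \left(V q - 4 q\right) = -3 + \left(- 4 q + V q\right) = -3 - 4 q + V q$)
$\left(103 - 11 v{\left(-5,-2 \right)}\right)^{2} = \left(103 - 11 \left(-3 - -8 - -10\right)\right)^{2} = \left(103 - 11 \left(-3 + 8 + 10\right)\right)^{2} = \left(103 - 165\right)^{2} = \left(-62\right)^{2} = 3844$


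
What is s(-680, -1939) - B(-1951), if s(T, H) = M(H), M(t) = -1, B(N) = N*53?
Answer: 103402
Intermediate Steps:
B(N) = 53*N
s(T, H) = -1
s(-680, -1939) - B(-1951) = -1 - 53*(-1951) = -1 - 1*(-103403) = -1 + 103403 = 103402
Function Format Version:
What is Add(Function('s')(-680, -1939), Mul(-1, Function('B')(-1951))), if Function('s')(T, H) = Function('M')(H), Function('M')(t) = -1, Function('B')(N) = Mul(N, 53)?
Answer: 103402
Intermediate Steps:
Function('B')(N) = Mul(53, N)
Function('s')(T, H) = -1
Add(Function('s')(-680, -1939), Mul(-1, Function('B')(-1951))) = Add(-1, Mul(-1, Mul(53, -1951))) = Add(-1, Mul(-1, -103403)) = Add(-1, 103403) = 103402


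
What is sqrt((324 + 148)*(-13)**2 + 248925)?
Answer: sqrt(328693) ≈ 573.32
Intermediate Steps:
sqrt((324 + 148)*(-13)**2 + 248925) = sqrt(472*169 + 248925) = sqrt(79768 + 248925) = sqrt(328693)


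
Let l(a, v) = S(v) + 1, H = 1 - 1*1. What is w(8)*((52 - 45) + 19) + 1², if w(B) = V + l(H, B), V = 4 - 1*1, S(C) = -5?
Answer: -25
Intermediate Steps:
H = 0 (H = 1 - 1 = 0)
V = 3 (V = 4 - 1 = 3)
l(a, v) = -4 (l(a, v) = -5 + 1 = -4)
w(B) = -1 (w(B) = 3 - 4 = -1)
w(8)*((52 - 45) + 19) + 1² = -((52 - 45) + 19) + 1² = -(7 + 19) + 1 = -1*26 + 1 = -26 + 1 = -25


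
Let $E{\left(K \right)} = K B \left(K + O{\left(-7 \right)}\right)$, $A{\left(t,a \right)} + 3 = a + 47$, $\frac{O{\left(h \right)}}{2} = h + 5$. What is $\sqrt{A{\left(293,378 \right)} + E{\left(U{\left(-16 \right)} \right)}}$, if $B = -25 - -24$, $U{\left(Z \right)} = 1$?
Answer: $5 \sqrt{17} \approx 20.616$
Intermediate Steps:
$O{\left(h \right)} = 10 + 2 h$ ($O{\left(h \right)} = 2 \left(h + 5\right) = 2 \left(5 + h\right) = 10 + 2 h$)
$B = -1$ ($B = -25 + 24 = -1$)
$A{\left(t,a \right)} = 44 + a$ ($A{\left(t,a \right)} = -3 + \left(a + 47\right) = -3 + \left(47 + a\right) = 44 + a$)
$E{\left(K \right)} = K \left(4 - K\right)$ ($E{\left(K \right)} = K \left(- (K + \left(10 + 2 \left(-7\right)\right))\right) = K \left(- (K + \left(10 - 14\right))\right) = K \left(- (K - 4)\right) = K \left(- (-4 + K)\right) = K \left(4 - K\right)$)
$\sqrt{A{\left(293,378 \right)} + E{\left(U{\left(-16 \right)} \right)}} = \sqrt{\left(44 + 378\right) + 1 \left(4 - 1\right)} = \sqrt{422 + 1 \left(4 - 1\right)} = \sqrt{422 + 1 \cdot 3} = \sqrt{422 + 3} = \sqrt{425} = 5 \sqrt{17}$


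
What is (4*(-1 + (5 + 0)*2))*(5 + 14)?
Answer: 684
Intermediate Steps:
(4*(-1 + (5 + 0)*2))*(5 + 14) = (4*(-1 + 5*2))*19 = (4*(-1 + 10))*19 = (4*9)*19 = 36*19 = 684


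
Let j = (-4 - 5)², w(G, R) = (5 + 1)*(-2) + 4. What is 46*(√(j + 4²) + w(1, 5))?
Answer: -368 + 46*√97 ≈ 85.047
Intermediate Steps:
w(G, R) = -8 (w(G, R) = 6*(-2) + 4 = -12 + 4 = -8)
j = 81 (j = (-9)² = 81)
46*(√(j + 4²) + w(1, 5)) = 46*(√(81 + 4²) - 8) = 46*(√(81 + 16) - 8) = 46*(√97 - 8) = 46*(-8 + √97) = -368 + 46*√97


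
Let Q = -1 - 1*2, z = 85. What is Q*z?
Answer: -255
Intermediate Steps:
Q = -3 (Q = -1 - 2 = -3)
Q*z = -3*85 = -255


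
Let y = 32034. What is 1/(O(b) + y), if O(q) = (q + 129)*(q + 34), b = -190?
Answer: 1/41550 ≈ 2.4067e-5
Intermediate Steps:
O(q) = (34 + q)*(129 + q) (O(q) = (129 + q)*(34 + q) = (34 + q)*(129 + q))
1/(O(b) + y) = 1/((4386 + (-190)² + 163*(-190)) + 32034) = 1/((4386 + 36100 - 30970) + 32034) = 1/(9516 + 32034) = 1/41550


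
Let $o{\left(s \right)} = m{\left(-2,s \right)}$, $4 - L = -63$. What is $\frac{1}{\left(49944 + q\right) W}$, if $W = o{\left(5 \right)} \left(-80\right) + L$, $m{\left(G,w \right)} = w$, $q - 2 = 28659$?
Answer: $- \frac{1}{26175465} \approx -3.8204 \cdot 10^{-8}$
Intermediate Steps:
$L = 67$ ($L = 4 - -63 = 4 + 63 = 67$)
$q = 28661$ ($q = 2 + 28659 = 28661$)
$o{\left(s \right)} = s$
$W = -333$ ($W = 5 \left(-80\right) + 67 = -400 + 67 = -333$)
$\frac{1}{\left(49944 + q\right) W} = \frac{1}{\left(49944 + 28661\right) \left(-333\right)} = \frac{1}{78605} \left(- \frac{1}{333}\right) = - \frac{1}{26175465}$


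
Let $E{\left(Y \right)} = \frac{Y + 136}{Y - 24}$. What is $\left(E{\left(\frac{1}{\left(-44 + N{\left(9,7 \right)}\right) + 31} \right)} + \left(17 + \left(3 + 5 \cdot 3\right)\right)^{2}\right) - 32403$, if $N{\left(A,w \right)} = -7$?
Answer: $- \frac{14999337}{481} \approx -31184.0$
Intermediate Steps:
$E{\left(Y \right)} = \frac{136 + Y}{-24 + Y}$
$\left(E{\left(\frac{1}{\left(-44 + N{\left(9,7 \right)}\right) + 31} \right)} + \left(17 + \left(3 + 5 \cdot 3\right)\right)^{2}\right) - 32403 = \left(\frac{136 + \frac{1}{\left(-44 - 7\right) + 31}}{-24 + \frac{1}{\left(-44 - 7\right) + 31}} + \left(17 + \left(3 + 5 \cdot 3\right)\right)^{2}\right) - 32403 = \left(\frac{136 + \frac{1}{-51 + 31}}{-24 + \frac{1}{-51 + 31}} + \left(17 + \left(3 + 15\right)\right)^{2}\right) - 32403 = \left(\frac{136 + \frac{1}{-20}}{-24 + \frac{1}{-20}} + \left(17 + 18\right)^{2}\right) - 32403 = \left(\frac{136 - \frac{1}{20}}{-24 - \frac{1}{20}} + 35^{2}\right) - 32403 = \left(\frac{1}{- \frac{481}{20}} \cdot \frac{2719}{20} + 1225\right) - 32403 = \left(\left(- \frac{20}{481}\right) \frac{2719}{20} + 1225\right) - 32403 = \left(- \frac{2719}{481} + 1225\right) - 32403 = \frac{586506}{481} - 32403 = - \frac{14999337}{481}$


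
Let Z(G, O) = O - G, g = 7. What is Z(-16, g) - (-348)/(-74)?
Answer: 677/37 ≈ 18.297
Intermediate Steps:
Z(-16, g) - (-348)/(-74) = (7 - 1*(-16)) - (-348)/(-74) = (7 + 16) - (-348)*(-1)/74 = 23 - 1*174/37 = 23 - 174/37 = 677/37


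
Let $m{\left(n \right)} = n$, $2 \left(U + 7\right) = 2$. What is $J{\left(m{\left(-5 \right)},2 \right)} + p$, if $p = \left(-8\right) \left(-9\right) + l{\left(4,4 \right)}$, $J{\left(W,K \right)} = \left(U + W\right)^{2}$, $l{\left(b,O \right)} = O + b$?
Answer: $201$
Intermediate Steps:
$U = -6$ ($U = -7 + \frac{1}{2} \cdot 2 = -7 + 1 = -6$)
$J{\left(W,K \right)} = \left(-6 + W\right)^{2}$
$p = 80$ ($p = \left(-8\right) \left(-9\right) + \left(4 + 4\right) = 72 + 8 = 80$)
$J{\left(m{\left(-5 \right)},2 \right)} + p = \left(-6 - 5\right)^{2} + 80 = \left(-11\right)^{2} + 80 = 121 + 80 = 201$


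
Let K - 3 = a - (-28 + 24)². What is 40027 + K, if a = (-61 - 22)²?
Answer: 46903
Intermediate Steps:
a = 6889 (a = (-83)² = 6889)
K = 6876 (K = 3 + (6889 - (-28 + 24)²) = 3 + (6889 - 1*(-4)²) = 3 + (6889 - 1*16) = 3 + (6889 - 16) = 3 + 6873 = 6876)
40027 + K = 40027 + 6876 = 46903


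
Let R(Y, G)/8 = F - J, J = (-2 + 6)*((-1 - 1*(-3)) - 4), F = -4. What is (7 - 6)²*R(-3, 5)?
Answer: 32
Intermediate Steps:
J = -8 (J = 4*((-1 + 3) - 4) = 4*(2 - 4) = 4*(-2) = -8)
R(Y, G) = 32 (R(Y, G) = 8*(-4 - 1*(-8)) = 8*(-4 + 8) = 8*4 = 32)
(7 - 6)²*R(-3, 5) = (7 - 6)²*32 = 1²*32 = 1*32 = 32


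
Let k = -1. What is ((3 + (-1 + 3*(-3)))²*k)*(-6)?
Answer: 294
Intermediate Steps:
((3 + (-1 + 3*(-3)))²*k)*(-6) = ((3 + (-1 + 3*(-3)))²*(-1))*(-6) = ((3 + (-1 - 9))²*(-1))*(-6) = ((3 - 10)²*(-1))*(-6) = ((-7)²*(-1))*(-6) = (49*(-1))*(-6) = -49*(-6) = 294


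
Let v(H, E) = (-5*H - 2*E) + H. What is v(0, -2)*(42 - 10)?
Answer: 128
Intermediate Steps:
v(H, E) = -4*H - 2*E
v(0, -2)*(42 - 10) = (-4*0 - 2*(-2))*(42 - 10) = (0 + 4)*32 = 4*32 = 128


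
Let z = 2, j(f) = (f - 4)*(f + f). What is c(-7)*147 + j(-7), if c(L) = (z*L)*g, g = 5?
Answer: -10136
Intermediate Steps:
j(f) = 2*f*(-4 + f) (j(f) = (-4 + f)*(2*f) = 2*f*(-4 + f))
c(L) = 10*L (c(L) = (2*L)*5 = 10*L)
c(-7)*147 + j(-7) = (10*(-7))*147 + 2*(-7)*(-4 - 7) = -70*147 + 2*(-7)*(-11) = -10290 + 154 = -10136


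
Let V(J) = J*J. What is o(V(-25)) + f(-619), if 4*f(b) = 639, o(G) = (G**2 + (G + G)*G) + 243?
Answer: 4689111/4 ≈ 1.1723e+6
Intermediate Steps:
V(J) = J**2
o(G) = 243 + 3*G**2 (o(G) = (G**2 + (2*G)*G) + 243 = (G**2 + 2*G**2) + 243 = 3*G**2 + 243 = 243 + 3*G**2)
f(b) = 639/4 (f(b) = (1/4)*639 = 639/4)
o(V(-25)) + f(-619) = (243 + 3*((-25)**2)**2) + 639/4 = (243 + 3*625**2) + 639/4 = (243 + 3*390625) + 639/4 = (243 + 1171875) + 639/4 = 1172118 + 639/4 = 4689111/4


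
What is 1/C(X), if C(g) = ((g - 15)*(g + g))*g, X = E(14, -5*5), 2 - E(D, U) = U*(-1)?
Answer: -1/40204 ≈ -2.4873e-5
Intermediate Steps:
E(D, U) = 2 + U (E(D, U) = 2 - U*(-1) = 2 - (-1)*U = 2 + U)
X = -23 (X = 2 - 5*5 = 2 - 25 = -23)
C(g) = 2*g**2*(-15 + g) (C(g) = ((-15 + g)*(2*g))*g = (2*g*(-15 + g))*g = 2*g**2*(-15 + g))
1/C(X) = 1/(2*(-23)**2*(-15 - 23)) = 1/(2*529*(-38)) = 1/(-40204) = -1/40204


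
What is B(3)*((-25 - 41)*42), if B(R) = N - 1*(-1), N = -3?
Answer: 5544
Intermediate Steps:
B(R) = -2 (B(R) = -3 - 1*(-1) = -3 + 1 = -2)
B(3)*((-25 - 41)*42) = -2*(-25 - 41)*42 = -(-132)*42 = -2*(-2772) = 5544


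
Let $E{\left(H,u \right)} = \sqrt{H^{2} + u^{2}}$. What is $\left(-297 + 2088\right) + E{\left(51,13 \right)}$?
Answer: $1791 + \sqrt{2770} \approx 1843.6$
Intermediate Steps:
$\left(-297 + 2088\right) + E{\left(51,13 \right)} = \left(-297 + 2088\right) + \sqrt{51^{2} + 13^{2}} = 1791 + \sqrt{2601 + 169} = 1791 + \sqrt{2770}$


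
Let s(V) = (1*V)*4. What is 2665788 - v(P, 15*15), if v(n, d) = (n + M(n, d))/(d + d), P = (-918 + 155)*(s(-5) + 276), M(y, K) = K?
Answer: 1199799703/450 ≈ 2.6662e+6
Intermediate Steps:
s(V) = 4*V (s(V) = V*4 = 4*V)
P = -195328 (P = (-918 + 155)*(4*(-5) + 276) = -763*(-20 + 276) = -763*256 = -195328)
v(n, d) = (d + n)/(2*d) (v(n, d) = (n + d)/(d + d) = (d + n)/((2*d)) = (d + n)*(1/(2*d)) = (d + n)/(2*d))
2665788 - v(P, 15*15) = 2665788 - (15*15 - 195328)/(2*(15*15)) = 2665788 - (225 - 195328)/(2*225) = 2665788 - (-195103)/(2*225) = 2665788 - 1*(-195103/450) = 2665788 + 195103/450 = 1199799703/450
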